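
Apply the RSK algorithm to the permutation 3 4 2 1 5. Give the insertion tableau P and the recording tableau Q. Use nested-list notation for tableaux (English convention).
Insert each entry of the permutation into P by Schensted row insertion, recording in Q the position of each new cell.

Insert 3: appended to row 1. P = [[3]], Q = [[1]].
Insert 4: appended to row 1. P = [[3, 4]], Q = [[1, 2]].
Insert 2: 2 bumps 3 from row 1; 3 starts row 2. P = [[2, 4], [3]], Q = [[1, 2], [3]].
Insert 1: 1 bumps 2 from row 1; 2 bumps 3 from row 2; 3 starts row 3. P = [[1, 4], [2], [3]], Q = [[1, 2], [3], [4]].
Insert 5: appended to row 1. P = [[1, 4, 5], [2], [3]], Q = [[1, 2, 5], [3], [4]].

So P = [[1, 4, 5], [2], [3]], Q = [[1, 2, 5], [3], [4]].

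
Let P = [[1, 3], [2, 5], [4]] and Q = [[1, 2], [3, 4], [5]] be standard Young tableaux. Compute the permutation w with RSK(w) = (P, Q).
4 5 2 3 1

Reverse RSK: for i = n, n-1, ..., 1, locate i in Q, remove the corresponding corner cell from P, and reverse-bump its entry up through P; the value ejected from row 1 is w(i).

So w = 4 5 2 3 1.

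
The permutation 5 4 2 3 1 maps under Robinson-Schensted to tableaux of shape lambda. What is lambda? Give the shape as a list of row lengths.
Row-insert each entry into an empty tableau.

After inserting 5: P = [[5]].
After inserting 4: P = [[4], [5]].
After inserting 2: P = [[2], [4], [5]].
After inserting 3: P = [[2, 3], [4], [5]].
After inserting 1: P = [[1, 3], [2], [4], [5]].

The final insertion tableau P = [[1, 3], [2], [4], [5]] has shape [2, 1, 1, 1].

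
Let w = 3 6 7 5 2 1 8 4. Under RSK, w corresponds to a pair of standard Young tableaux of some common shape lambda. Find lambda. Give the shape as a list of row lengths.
[4, 2, 1, 1]

RSK row insertion gives P = [[1, 4, 7, 8], [2, 5], [3], [6]], which has shape [4, 2, 1, 1].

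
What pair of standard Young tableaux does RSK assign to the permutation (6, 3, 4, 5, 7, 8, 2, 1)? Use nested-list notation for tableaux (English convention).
P = [[1, 4, 5, 7, 8], [2], [3], [6]], Q = [[1, 3, 4, 5, 6], [2], [7], [8]]

Insert each entry of the permutation into P by Schensted row insertion, recording in Q the position of each new cell.

Insert 6: appended to row 1. P = [[6]].
Insert 3: 3 bumps 6 from row 1; 6 starts row 2. P = [[3], [6]].
Insert 4: appended to row 1. P = [[3, 4], [6]].
Insert 5: appended to row 1. P = [[3, 4, 5], [6]].
Insert 7: appended to row 1. P = [[3, 4, 5, 7], [6]].
Insert 8: appended to row 1. P = [[3, 4, 5, 7, 8], [6]].
Insert 2: 2 bumps 3 from row 1; 3 bumps 6 from row 2; 6 starts row 3. P = [[2, 4, 5, 7, 8], [3], [6]].
Insert 1: 1 bumps 2 from row 1; 2 bumps 3 from row 2; 3 bumps 6 from row 3; 6 starts row 4. P = [[1, 4, 5, 7, 8], [2], [3], [6]].

So P = [[1, 4, 5, 7, 8], [2], [3], [6]], Q = [[1, 3, 4, 5, 6], [2], [7], [8]].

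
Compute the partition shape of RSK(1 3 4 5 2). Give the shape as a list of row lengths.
[4, 1]

Row-insert each entry into an empty tableau.

After inserting 1: P = [[1]].
After inserting 3: P = [[1, 3]].
After inserting 4: P = [[1, 3, 4]].
After inserting 5: P = [[1, 3, 4, 5]].
After inserting 2: P = [[1, 2, 4, 5], [3]].

The final insertion tableau P = [[1, 2, 4, 5], [3]] has shape [4, 1].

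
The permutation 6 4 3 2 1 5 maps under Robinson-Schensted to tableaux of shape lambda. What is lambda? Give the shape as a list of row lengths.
[2, 1, 1, 1, 1]

Row-insert each entry into an empty tableau.

After inserting 6: P = [[6]].
After inserting 4: P = [[4], [6]].
After inserting 3: P = [[3], [4], [6]].
After inserting 2: P = [[2], [3], [4], [6]].
After inserting 1: P = [[1], [2], [3], [4], [6]].
After inserting 5: P = [[1, 5], [2], [3], [4], [6]].

The final insertion tableau P = [[1, 5], [2], [3], [4], [6]] has shape [2, 1, 1, 1, 1].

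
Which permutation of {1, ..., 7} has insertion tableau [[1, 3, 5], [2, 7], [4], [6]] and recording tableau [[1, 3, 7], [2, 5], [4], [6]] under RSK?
6 4 7 2 3 1 5

Reverse the RSK construction: for i from n down to 1, find the cell of Q containing i, remove the entry at that cell from P, and reverse-bump it up through P; the value ejected from row 1 is w(i).

Step i=7: Q has 7 at row 1, column 3; remove that cell from P, ejecting 5. So w(7) = 5. P is now [[1, 3], [2, 7], [4], [6]].
Step i=6: Q has 6 at row 4, column 1; remove 6 from row 4 of P and reverse-bump: 6 enters row 3 and ejects 4; 4 enters row 2 and ejects 2; 2 enters row 1 and ejects 1. So w(6) = 1. P is now [[2, 3], [4, 7], [6]].
Step i=5: Q has 5 at row 2, column 2; remove 7 from row 2 of P and reverse-bump: 7 enters row 1 and ejects 3. So w(5) = 3. P is now [[2, 7], [4], [6]].
Step i=4: Q has 4 at row 3, column 1; remove 6 from row 3 of P and reverse-bump: 6 enters row 2 and ejects 4; 4 enters row 1 and ejects 2. So w(4) = 2. P is now [[4, 7], [6]].
Step i=3: Q has 3 at row 1, column 2; remove that cell from P, ejecting 7. So w(3) = 7. P is now [[4], [6]].
Step i=2: Q has 2 at row 2, column 1; remove 6 from row 2 of P and reverse-bump: 6 enters row 1 and ejects 4. So w(2) = 4. P is now [[6]].
Step i=1: Q has 1 at row 1, column 1; remove that cell from P, ejecting 6. So w(1) = 6. P is now [].

So w = 6 4 7 2 3 1 5.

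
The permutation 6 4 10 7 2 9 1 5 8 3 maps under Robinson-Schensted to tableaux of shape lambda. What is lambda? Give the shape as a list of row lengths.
Row-insert each entry into an empty tableau.

After inserting 6: P = [[6]].
After inserting 4: P = [[4], [6]].
After inserting 10: P = [[4, 10], [6]].
After inserting 7: P = [[4, 7], [6, 10]].
After inserting 2: P = [[2, 7], [4, 10], [6]].
After inserting 9: P = [[2, 7, 9], [4, 10], [6]].
After inserting 1: P = [[1, 7, 9], [2, 10], [4], [6]].
After inserting 5: P = [[1, 5, 9], [2, 7], [4, 10], [6]].
After inserting 8: P = [[1, 5, 8], [2, 7, 9], [4, 10], [6]].
After inserting 3: P = [[1, 3, 8], [2, 5, 9], [4, 7], [6, 10]].

The final insertion tableau P = [[1, 3, 8], [2, 5, 9], [4, 7], [6, 10]] has shape [3, 3, 2, 2].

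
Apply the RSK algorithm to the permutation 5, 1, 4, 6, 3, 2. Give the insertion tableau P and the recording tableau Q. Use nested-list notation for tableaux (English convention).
P = [[1, 2, 6], [3], [4], [5]], Q = [[1, 3, 4], [2], [5], [6]]

Insert each entry of the permutation into P by Schensted row insertion, recording in Q the position of each new cell.

Insert 5: appended to row 1. P = [[5]].
Insert 1: 1 bumps 5 from row 1; 5 starts row 2. P = [[1], [5]].
Insert 4: appended to row 1. P = [[1, 4], [5]].
Insert 6: appended to row 1. P = [[1, 4, 6], [5]].
Insert 3: 3 bumps 4 from row 1; 4 bumps 5 from row 2; 5 starts row 3. P = [[1, 3, 6], [4], [5]].
Insert 2: 2 bumps 3 from row 1; 3 bumps 4 from row 2; 4 bumps 5 from row 3; 5 starts row 4. P = [[1, 2, 6], [3], [4], [5]].

So P = [[1, 2, 6], [3], [4], [5]], Q = [[1, 3, 4], [2], [5], [6]].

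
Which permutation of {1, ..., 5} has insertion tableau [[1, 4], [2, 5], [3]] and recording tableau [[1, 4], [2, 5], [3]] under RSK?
3 2 1 5 4

Reverse the RSK construction: for i from n down to 1, find the cell of Q containing i, remove the entry at that cell from P, and reverse-bump it up through P; the value ejected from row 1 is w(i).

Step i=5: Q has 5 at row 2, column 2; remove 5 from row 2 of P and reverse-bump: 5 enters row 1 and ejects 4. So w(5) = 4. P is now [[1, 5], [2], [3]].
Step i=4: Q has 4 at row 1, column 2; remove that cell from P, ejecting 5. So w(4) = 5. P is now [[1], [2], [3]].
Step i=3: Q has 3 at row 3, column 1; remove 3 from row 3 of P and reverse-bump: 3 enters row 2 and ejects 2; 2 enters row 1 and ejects 1. So w(3) = 1. P is now [[2], [3]].
Step i=2: Q has 2 at row 2, column 1; remove 3 from row 2 of P and reverse-bump: 3 enters row 1 and ejects 2. So w(2) = 2. P is now [[3]].
Step i=1: Q has 1 at row 1, column 1; remove that cell from P, ejecting 3. So w(1) = 3. P is now [].

So w = 3 2 1 5 4.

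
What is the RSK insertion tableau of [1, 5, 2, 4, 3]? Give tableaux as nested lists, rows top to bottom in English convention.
Insert 1: appended to row 1. P = [[1]].
Insert 5: appended to row 1. P = [[1, 5]].
Insert 2: 2 bumps 5 from row 1; 5 starts row 2. P = [[1, 2], [5]].
Insert 4: appended to row 1. P = [[1, 2, 4], [5]].
Insert 3: 3 bumps 4 from row 1; 4 bumps 5 from row 2; 5 starts row 3. P = [[1, 2, 3], [4], [5]].

So P = [[1, 2, 3], [4], [5]].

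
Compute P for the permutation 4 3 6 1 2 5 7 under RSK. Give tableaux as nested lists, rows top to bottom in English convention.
Insert 4: appended to row 1. P = [[4]].
Insert 3: 3 bumps 4 from row 1; 4 starts row 2. P = [[3], [4]].
Insert 6: appended to row 1. P = [[3, 6], [4]].
Insert 1: 1 bumps 3 from row 1; 3 bumps 4 from row 2; 4 starts row 3. P = [[1, 6], [3], [4]].
Insert 2: 2 bumps 6 from row 1; 6 appends to row 2. P = [[1, 2], [3, 6], [4]].
Insert 5: appended to row 1. P = [[1, 2, 5], [3, 6], [4]].
Insert 7: appended to row 1. P = [[1, 2, 5, 7], [3, 6], [4]].

So P = [[1, 2, 5, 7], [3, 6], [4]].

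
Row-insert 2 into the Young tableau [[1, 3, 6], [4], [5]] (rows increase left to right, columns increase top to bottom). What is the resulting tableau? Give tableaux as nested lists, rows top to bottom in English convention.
[[1, 2, 6], [3], [4], [5]]

In row 1, 2 replaces 3 (the leftmost entry greater than 2); 3 is bumped to row 2. In row 2, 3 replaces 4 (the leftmost entry greater than 3); 4 is bumped to row 3. In row 3, 4 replaces 5 (the leftmost entry greater than 4); 5 is bumped to row 4. 5 starts a new row 4. The new tableau is [[1, 2, 6], [3], [4], [5]].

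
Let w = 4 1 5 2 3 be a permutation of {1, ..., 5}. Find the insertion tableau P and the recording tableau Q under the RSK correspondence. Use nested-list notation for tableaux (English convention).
Insert each entry of the permutation into P by Schensted row insertion, recording in Q the position of each new cell.

Insert 4: appended to row 1. P = [[4]], Q = [[1]].
Insert 1: 1 bumps 4 from row 1; 4 starts row 2. P = [[1], [4]], Q = [[1], [2]].
Insert 5: appended to row 1. P = [[1, 5], [4]], Q = [[1, 3], [2]].
Insert 2: 2 bumps 5 from row 1; 5 appends to row 2. P = [[1, 2], [4, 5]], Q = [[1, 3], [2, 4]].
Insert 3: appended to row 1. P = [[1, 2, 3], [4, 5]], Q = [[1, 3, 5], [2, 4]].

So P = [[1, 2, 3], [4, 5]], Q = [[1, 3, 5], [2, 4]].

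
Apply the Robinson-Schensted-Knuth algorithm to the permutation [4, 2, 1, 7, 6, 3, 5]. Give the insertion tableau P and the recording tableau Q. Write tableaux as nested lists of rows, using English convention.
P = [[1, 3, 5], [2, 6], [4, 7]], Q = [[1, 4, 7], [2, 5], [3, 6]]

Insert each entry of the permutation into P by Schensted row insertion, recording in Q the position of each new cell.

Insert 4: appended to row 1. P = [[4]], Q = [[1]].
Insert 2: 2 bumps 4 from row 1; 4 starts row 2. P = [[2], [4]], Q = [[1], [2]].
Insert 1: 1 bumps 2 from row 1; 2 bumps 4 from row 2; 4 starts row 3. P = [[1], [2], [4]], Q = [[1], [2], [3]].
Insert 7: appended to row 1. P = [[1, 7], [2], [4]], Q = [[1, 4], [2], [3]].
Insert 6: 6 bumps 7 from row 1; 7 appends to row 2. P = [[1, 6], [2, 7], [4]], Q = [[1, 4], [2, 5], [3]].
Insert 3: 3 bumps 6 from row 1; 6 bumps 7 from row 2; 7 appends to row 3. P = [[1, 3], [2, 6], [4, 7]], Q = [[1, 4], [2, 5], [3, 6]].
Insert 5: appended to row 1. P = [[1, 3, 5], [2, 6], [4, 7]], Q = [[1, 4, 7], [2, 5], [3, 6]].

So P = [[1, 3, 5], [2, 6], [4, 7]], Q = [[1, 4, 7], [2, 5], [3, 6]].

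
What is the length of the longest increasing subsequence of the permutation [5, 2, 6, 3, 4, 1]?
3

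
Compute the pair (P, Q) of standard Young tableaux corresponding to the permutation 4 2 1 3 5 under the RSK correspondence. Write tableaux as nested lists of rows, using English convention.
Insert each entry of the permutation into P by Schensted row insertion, recording in Q the position of each new cell.

Insert 4: appended to row 1. P = [[4]].
Insert 2: 2 bumps 4 from row 1; 4 starts row 2. P = [[2], [4]].
Insert 1: 1 bumps 2 from row 1; 2 bumps 4 from row 2; 4 starts row 3. P = [[1], [2], [4]].
Insert 3: appended to row 1. P = [[1, 3], [2], [4]].
Insert 5: appended to row 1. P = [[1, 3, 5], [2], [4]].

So P = [[1, 3, 5], [2], [4]], Q = [[1, 4, 5], [2], [3]].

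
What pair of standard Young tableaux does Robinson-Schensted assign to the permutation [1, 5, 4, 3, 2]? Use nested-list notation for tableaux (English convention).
Insert each entry of the permutation into P by Schensted row insertion, recording in Q the position of each new cell.

Insert 1: appended to row 1. P = [[1]].
Insert 5: appended to row 1. P = [[1, 5]].
Insert 4: 4 bumps 5 from row 1; 5 starts row 2. P = [[1, 4], [5]].
Insert 3: 3 bumps 4 from row 1; 4 bumps 5 from row 2; 5 starts row 3. P = [[1, 3], [4], [5]].
Insert 2: 2 bumps 3 from row 1; 3 bumps 4 from row 2; 4 bumps 5 from row 3; 5 starts row 4. P = [[1, 2], [3], [4], [5]].

So P = [[1, 2], [3], [4], [5]], Q = [[1, 2], [3], [4], [5]].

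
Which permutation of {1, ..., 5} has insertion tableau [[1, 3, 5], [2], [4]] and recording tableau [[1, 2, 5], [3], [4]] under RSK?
2 4 3 1 5

Reverse the RSK construction: for i from n down to 1, find the cell of Q containing i, remove the entry at that cell from P, and reverse-bump it up through P; the value ejected from row 1 is w(i).

Step i=5: Q has 5 at row 1, column 3; remove that cell from P, ejecting 5. So w(5) = 5. P is now [[1, 3], [2], [4]].
Step i=4: Q has 4 at row 3, column 1; remove 4 from row 3 of P and reverse-bump: 4 enters row 2 and ejects 2; 2 enters row 1 and ejects 1. So w(4) = 1. P is now [[2, 3], [4]].
Step i=3: Q has 3 at row 2, column 1; remove 4 from row 2 of P and reverse-bump: 4 enters row 1 and ejects 3. So w(3) = 3. P is now [[2, 4]].
Step i=2: Q has 2 at row 1, column 2; remove that cell from P, ejecting 4. So w(2) = 4. P is now [[2]].
Step i=1: Q has 1 at row 1, column 1; remove that cell from P, ejecting 2. So w(1) = 2. P is now [].

So w = 2 4 3 1 5.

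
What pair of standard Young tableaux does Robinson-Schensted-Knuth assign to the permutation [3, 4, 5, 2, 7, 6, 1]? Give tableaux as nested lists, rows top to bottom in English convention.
P = [[1, 4, 5, 6], [2, 7], [3]], Q = [[1, 2, 3, 5], [4, 6], [7]]

Insert each entry of the permutation into P by Schensted row insertion, recording in Q the position of each new cell.

Insert 3: appended to row 1. P = [[3]].
Insert 4: appended to row 1. P = [[3, 4]].
Insert 5: appended to row 1. P = [[3, 4, 5]].
Insert 2: 2 bumps 3 from row 1; 3 starts row 2. P = [[2, 4, 5], [3]].
Insert 7: appended to row 1. P = [[2, 4, 5, 7], [3]].
Insert 6: 6 bumps 7 from row 1; 7 appends to row 2. P = [[2, 4, 5, 6], [3, 7]].
Insert 1: 1 bumps 2 from row 1; 2 bumps 3 from row 2; 3 starts row 3. P = [[1, 4, 5, 6], [2, 7], [3]].

So P = [[1, 4, 5, 6], [2, 7], [3]], Q = [[1, 2, 3, 5], [4, 6], [7]].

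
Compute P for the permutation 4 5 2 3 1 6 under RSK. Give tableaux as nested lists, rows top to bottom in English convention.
Insert 4: appended to row 1. P = [[4]].
Insert 5: appended to row 1. P = [[4, 5]].
Insert 2: 2 bumps 4 from row 1; 4 starts row 2. P = [[2, 5], [4]].
Insert 3: 3 bumps 5 from row 1; 5 appends to row 2. P = [[2, 3], [4, 5]].
Insert 1: 1 bumps 2 from row 1; 2 bumps 4 from row 2; 4 starts row 3. P = [[1, 3], [2, 5], [4]].
Insert 6: appended to row 1. P = [[1, 3, 6], [2, 5], [4]].

So P = [[1, 3, 6], [2, 5], [4]].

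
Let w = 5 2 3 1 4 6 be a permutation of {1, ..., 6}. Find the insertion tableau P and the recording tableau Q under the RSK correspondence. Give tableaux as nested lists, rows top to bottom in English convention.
P = [[1, 3, 4, 6], [2], [5]], Q = [[1, 3, 5, 6], [2], [4]]

Insert each entry of the permutation into P by Schensted row insertion, recording in Q the position of each new cell.

Insert 5: appended to row 1. P = [[5]].
Insert 2: 2 bumps 5 from row 1; 5 starts row 2. P = [[2], [5]].
Insert 3: appended to row 1. P = [[2, 3], [5]].
Insert 1: 1 bumps 2 from row 1; 2 bumps 5 from row 2; 5 starts row 3. P = [[1, 3], [2], [5]].
Insert 4: appended to row 1. P = [[1, 3, 4], [2], [5]].
Insert 6: appended to row 1. P = [[1, 3, 4, 6], [2], [5]].

So P = [[1, 3, 4, 6], [2], [5]], Q = [[1, 3, 5, 6], [2], [4]].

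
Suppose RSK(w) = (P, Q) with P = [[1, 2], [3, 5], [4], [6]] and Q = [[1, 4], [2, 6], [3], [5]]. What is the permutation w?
6 4 3 5 1 2

Reverse the RSK construction: for i from n down to 1, find the cell of Q containing i, remove the entry at that cell from P, and reverse-bump it up through P; the value ejected from row 1 is w(i).

Step i=6: Q has 6 at row 2, column 2; remove 5 from row 2 of P and reverse-bump: 5 enters row 1 and ejects 2. So w(6) = 2. P is now [[1, 5], [3], [4], [6]].
Step i=5: Q has 5 at row 4, column 1; remove 6 from row 4 of P and reverse-bump: 6 enters row 3 and ejects 4; 4 enters row 2 and ejects 3; 3 enters row 1 and ejects 1. So w(5) = 1. P is now [[3, 5], [4], [6]].
Step i=4: Q has 4 at row 1, column 2; remove that cell from P, ejecting 5. So w(4) = 5. P is now [[3], [4], [6]].
Step i=3: Q has 3 at row 3, column 1; remove 6 from row 3 of P and reverse-bump: 6 enters row 2 and ejects 4; 4 enters row 1 and ejects 3. So w(3) = 3. P is now [[4], [6]].
Step i=2: Q has 2 at row 2, column 1; remove 6 from row 2 of P and reverse-bump: 6 enters row 1 and ejects 4. So w(2) = 4. P is now [[6]].
Step i=1: Q has 1 at row 1, column 1; remove that cell from P, ejecting 6. So w(1) = 6. P is now [].

So w = 6 4 3 5 1 2.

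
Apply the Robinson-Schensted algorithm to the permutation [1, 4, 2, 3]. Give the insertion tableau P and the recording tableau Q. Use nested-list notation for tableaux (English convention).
Insert each entry of the permutation into P by Schensted row insertion, recording in Q the position of each new cell.

Insert 1: appended to row 1. P = [[1]].
Insert 4: appended to row 1. P = [[1, 4]].
Insert 2: 2 bumps 4 from row 1; 4 starts row 2. P = [[1, 2], [4]].
Insert 3: appended to row 1. P = [[1, 2, 3], [4]].

So P = [[1, 2, 3], [4]], Q = [[1, 2, 4], [3]].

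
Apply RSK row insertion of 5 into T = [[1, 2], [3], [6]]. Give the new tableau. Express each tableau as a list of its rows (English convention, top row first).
[[1, 2, 5], [3], [6]]

5 is larger than every entry of row 1, so it is appended to row 1. The new tableau is [[1, 2, 5], [3], [6]].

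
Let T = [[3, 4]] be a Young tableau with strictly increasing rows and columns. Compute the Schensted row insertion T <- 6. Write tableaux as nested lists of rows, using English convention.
6 is larger than every entry of row 1, so it is appended to row 1. The new tableau is [[3, 4, 6]].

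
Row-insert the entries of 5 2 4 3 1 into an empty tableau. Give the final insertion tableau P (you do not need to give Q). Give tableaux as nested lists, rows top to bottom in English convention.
Insert 5: appended to row 1. P = [[5]].
Insert 2: 2 bumps 5 from row 1; 5 starts row 2. P = [[2], [5]].
Insert 4: appended to row 1. P = [[2, 4], [5]].
Insert 3: 3 bumps 4 from row 1; 4 bumps 5 from row 2; 5 starts row 3. P = [[2, 3], [4], [5]].
Insert 1: 1 bumps 2 from row 1; 2 bumps 4 from row 2; 4 bumps 5 from row 3; 5 starts row 4. P = [[1, 3], [2], [4], [5]].

So P = [[1, 3], [2], [4], [5]].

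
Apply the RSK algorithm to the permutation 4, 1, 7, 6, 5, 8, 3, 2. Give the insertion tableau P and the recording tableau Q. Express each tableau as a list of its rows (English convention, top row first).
Insert each entry of the permutation into P by Schensted row insertion, recording in Q the position of each new cell.

Insert 4: appended to row 1. P = [[4]].
Insert 1: 1 bumps 4 from row 1; 4 starts row 2. P = [[1], [4]].
Insert 7: appended to row 1. P = [[1, 7], [4]].
Insert 6: 6 bumps 7 from row 1; 7 appends to row 2. P = [[1, 6], [4, 7]].
Insert 5: 5 bumps 6 from row 1; 6 bumps 7 from row 2; 7 starts row 3. P = [[1, 5], [4, 6], [7]].
Insert 8: appended to row 1. P = [[1, 5, 8], [4, 6], [7]].
Insert 3: 3 bumps 5 from row 1; 5 bumps 6 from row 2; 6 bumps 7 from row 3; 7 starts row 4. P = [[1, 3, 8], [4, 5], [6], [7]].
Insert 2: 2 bumps 3 from row 1; 3 bumps 4 from row 2; 4 bumps 6 from row 3; 6 bumps 7 from row 4; 7 starts row 5. P = [[1, 2, 8], [3, 5], [4], [6], [7]].

So P = [[1, 2, 8], [3, 5], [4], [6], [7]], Q = [[1, 3, 6], [2, 4], [5], [7], [8]].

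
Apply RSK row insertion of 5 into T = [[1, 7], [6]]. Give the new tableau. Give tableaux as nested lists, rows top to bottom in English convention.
[[1, 5], [6, 7]]

In row 1, 5 replaces 7 (the leftmost entry greater than 5); 7 is bumped to row 2. 7 is appended to row 2. The new tableau is [[1, 5], [6, 7]].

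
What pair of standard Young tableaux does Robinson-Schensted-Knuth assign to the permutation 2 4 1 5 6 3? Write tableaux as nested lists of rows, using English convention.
P = [[1, 3, 5, 6], [2, 4]], Q = [[1, 2, 4, 5], [3, 6]]

Insert each entry of the permutation into P by Schensted row insertion, recording in Q the position of each new cell.

Insert 2: appended to row 1. P = [[2]], Q = [[1]].
Insert 4: appended to row 1. P = [[2, 4]], Q = [[1, 2]].
Insert 1: 1 bumps 2 from row 1; 2 starts row 2. P = [[1, 4], [2]], Q = [[1, 2], [3]].
Insert 5: appended to row 1. P = [[1, 4, 5], [2]], Q = [[1, 2, 4], [3]].
Insert 6: appended to row 1. P = [[1, 4, 5, 6], [2]], Q = [[1, 2, 4, 5], [3]].
Insert 3: 3 bumps 4 from row 1; 4 appends to row 2. P = [[1, 3, 5, 6], [2, 4]], Q = [[1, 2, 4, 5], [3, 6]].

So P = [[1, 3, 5, 6], [2, 4]], Q = [[1, 2, 4, 5], [3, 6]].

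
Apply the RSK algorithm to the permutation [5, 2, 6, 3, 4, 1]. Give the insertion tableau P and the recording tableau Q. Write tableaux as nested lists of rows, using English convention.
P = [[1, 3, 4], [2, 6], [5]], Q = [[1, 3, 5], [2, 4], [6]]

Insert each entry of the permutation into P by Schensted row insertion, recording in Q the position of each new cell.

Insert 5: appended to row 1. P = [[5]].
Insert 2: 2 bumps 5 from row 1; 5 starts row 2. P = [[2], [5]].
Insert 6: appended to row 1. P = [[2, 6], [5]].
Insert 3: 3 bumps 6 from row 1; 6 appends to row 2. P = [[2, 3], [5, 6]].
Insert 4: appended to row 1. P = [[2, 3, 4], [5, 6]].
Insert 1: 1 bumps 2 from row 1; 2 bumps 5 from row 2; 5 starts row 3. P = [[1, 3, 4], [2, 6], [5]].

So P = [[1, 3, 4], [2, 6], [5]], Q = [[1, 3, 5], [2, 4], [6]].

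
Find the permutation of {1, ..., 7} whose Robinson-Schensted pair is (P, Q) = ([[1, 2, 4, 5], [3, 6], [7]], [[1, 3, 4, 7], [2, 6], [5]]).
Reverse the RSK construction: for i from n down to 1, find the cell of Q containing i, remove the entry at that cell from P, and reverse-bump it up through P; the value ejected from row 1 is w(i).

Step i=7: Q has 7 at row 1, column 4; remove that cell from P, ejecting 5. So w(7) = 5. P is now [[1, 2, 4], [3, 6], [7]].
Step i=6: Q has 6 at row 2, column 2; remove 6 from row 2 of P and reverse-bump: 6 enters row 1 and ejects 4. So w(6) = 4. P is now [[1, 2, 6], [3], [7]].
Step i=5: Q has 5 at row 3, column 1; remove 7 from row 3 of P and reverse-bump: 7 enters row 2 and ejects 3; 3 enters row 1 and ejects 2. So w(5) = 2. P is now [[1, 3, 6], [7]].
Step i=4: Q has 4 at row 1, column 3; remove that cell from P, ejecting 6. So w(4) = 6. P is now [[1, 3], [7]].
Step i=3: Q has 3 at row 1, column 2; remove that cell from P, ejecting 3. So w(3) = 3. P is now [[1], [7]].
Step i=2: Q has 2 at row 2, column 1; remove 7 from row 2 of P and reverse-bump: 7 enters row 1 and ejects 1. So w(2) = 1. P is now [[7]].
Step i=1: Q has 1 at row 1, column 1; remove that cell from P, ejecting 7. So w(1) = 7. P is now [].

So w = 7 1 3 6 2 4 5.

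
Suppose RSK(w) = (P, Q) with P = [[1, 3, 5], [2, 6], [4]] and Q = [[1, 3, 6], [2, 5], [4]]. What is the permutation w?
Reverse the RSK construction: for i from n down to 1, find the cell of Q containing i, remove the entry at that cell from P, and reverse-bump it up through P; the value ejected from row 1 is w(i).

Step i=6: Q has 6 at row 1, column 3; remove that cell from P, ejecting 5. So w(6) = 5. P is now [[1, 3], [2, 6], [4]].
Step i=5: Q has 5 at row 2, column 2; remove 6 from row 2 of P and reverse-bump: 6 enters row 1 and ejects 3. So w(5) = 3. P is now [[1, 6], [2], [4]].
Step i=4: Q has 4 at row 3, column 1; remove 4 from row 3 of P and reverse-bump: 4 enters row 2 and ejects 2; 2 enters row 1 and ejects 1. So w(4) = 1. P is now [[2, 6], [4]].
Step i=3: Q has 3 at row 1, column 2; remove that cell from P, ejecting 6. So w(3) = 6. P is now [[2], [4]].
Step i=2: Q has 2 at row 2, column 1; remove 4 from row 2 of P and reverse-bump: 4 enters row 1 and ejects 2. So w(2) = 2. P is now [[4]].
Step i=1: Q has 1 at row 1, column 1; remove that cell from P, ejecting 4. So w(1) = 4. P is now [].

So w = 4 2 6 1 3 5.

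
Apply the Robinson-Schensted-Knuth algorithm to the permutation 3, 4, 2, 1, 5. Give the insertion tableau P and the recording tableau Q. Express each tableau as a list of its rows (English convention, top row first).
Insert each entry of the permutation into P by Schensted row insertion, recording in Q the position of each new cell.

Insert 3: appended to row 1. P = [[3]].
Insert 4: appended to row 1. P = [[3, 4]].
Insert 2: 2 bumps 3 from row 1; 3 starts row 2. P = [[2, 4], [3]].
Insert 1: 1 bumps 2 from row 1; 2 bumps 3 from row 2; 3 starts row 3. P = [[1, 4], [2], [3]].
Insert 5: appended to row 1. P = [[1, 4, 5], [2], [3]].

So P = [[1, 4, 5], [2], [3]], Q = [[1, 2, 5], [3], [4]].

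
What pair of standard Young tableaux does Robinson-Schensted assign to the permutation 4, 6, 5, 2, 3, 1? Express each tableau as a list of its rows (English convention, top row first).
Insert each entry of the permutation into P by Schensted row insertion, recording in Q the position of each new cell.

Insert 4: appended to row 1. P = [[4]].
Insert 6: appended to row 1. P = [[4, 6]].
Insert 5: 5 bumps 6 from row 1; 6 starts row 2. P = [[4, 5], [6]].
Insert 2: 2 bumps 4 from row 1; 4 bumps 6 from row 2; 6 starts row 3. P = [[2, 5], [4], [6]].
Insert 3: 3 bumps 5 from row 1; 5 appends to row 2. P = [[2, 3], [4, 5], [6]].
Insert 1: 1 bumps 2 from row 1; 2 bumps 4 from row 2; 4 bumps 6 from row 3; 6 starts row 4. P = [[1, 3], [2, 5], [4], [6]].

So P = [[1, 3], [2, 5], [4], [6]], Q = [[1, 2], [3, 5], [4], [6]].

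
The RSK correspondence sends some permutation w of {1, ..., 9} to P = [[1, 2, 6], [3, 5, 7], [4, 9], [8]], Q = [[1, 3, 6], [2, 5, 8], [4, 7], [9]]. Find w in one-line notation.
8 4 9 1 5 7 3 6 2

Reverse the RSK construction: for i from n down to 1, find the cell of Q containing i, remove the entry at that cell from P, and reverse-bump it up through P; the value ejected from row 1 is w(i).

Step i=9: Q has 9 at row 4, column 1; remove 8 from row 4 of P and reverse-bump: 8 enters row 3 and ejects 4; 4 enters row 2 and ejects 3; 3 enters row 1 and ejects 2. So w(9) = 2. P is now [[1, 3, 6], [4, 5, 7], [8, 9]].
Step i=8: Q has 8 at row 2, column 3; remove 7 from row 2 of P and reverse-bump: 7 enters row 1 and ejects 6. So w(8) = 6. P is now [[1, 3, 7], [4, 5], [8, 9]].
Step i=7: Q has 7 at row 3, column 2; remove 9 from row 3 of P and reverse-bump: 9 enters row 2 and ejects 5; 5 enters row 1 and ejects 3. So w(7) = 3. P is now [[1, 5, 7], [4, 9], [8]].
Step i=6: Q has 6 at row 1, column 3; remove that cell from P, ejecting 7. So w(6) = 7. P is now [[1, 5], [4, 9], [8]].
Step i=5: Q has 5 at row 2, column 2; remove 9 from row 2 of P and reverse-bump: 9 enters row 1 and ejects 5. So w(5) = 5. P is now [[1, 9], [4], [8]].
Step i=4: Q has 4 at row 3, column 1; remove 8 from row 3 of P and reverse-bump: 8 enters row 2 and ejects 4; 4 enters row 1 and ejects 1. So w(4) = 1. P is now [[4, 9], [8]].
Step i=3: Q has 3 at row 1, column 2; remove that cell from P, ejecting 9. So w(3) = 9. P is now [[4], [8]].
Step i=2: Q has 2 at row 2, column 1; remove 8 from row 2 of P and reverse-bump: 8 enters row 1 and ejects 4. So w(2) = 4. P is now [[8]].
Step i=1: Q has 1 at row 1, column 1; remove that cell from P, ejecting 8. So w(1) = 8. P is now [].

So w = 8 4 9 1 5 7 3 6 2.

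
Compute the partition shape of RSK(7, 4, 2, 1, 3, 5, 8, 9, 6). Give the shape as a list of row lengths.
Row-insert each entry into an empty tableau.

After inserting 7: P = [[7]].
After inserting 4: P = [[4], [7]].
After inserting 2: P = [[2], [4], [7]].
After inserting 1: P = [[1], [2], [4], [7]].
After inserting 3: P = [[1, 3], [2], [4], [7]].
After inserting 5: P = [[1, 3, 5], [2], [4], [7]].
After inserting 8: P = [[1, 3, 5, 8], [2], [4], [7]].
After inserting 9: P = [[1, 3, 5, 8, 9], [2], [4], [7]].
After inserting 6: P = [[1, 3, 5, 6, 9], [2, 8], [4], [7]].

The final insertion tableau P = [[1, 3, 5, 6, 9], [2, 8], [4], [7]] has shape [5, 2, 1, 1].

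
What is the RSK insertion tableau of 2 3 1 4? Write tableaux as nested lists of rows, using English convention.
P = [[1, 3, 4], [2]]

After inserting 2: P = [[2]].
After inserting 3: P = [[2, 3]].
After inserting 1: P = [[1, 3], [2]].
After inserting 4: P = [[1, 3, 4], [2]].

So P = [[1, 3, 4], [2]].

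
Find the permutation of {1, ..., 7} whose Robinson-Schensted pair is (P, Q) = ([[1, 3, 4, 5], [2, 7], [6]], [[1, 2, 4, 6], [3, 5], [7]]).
Reverse the RSK construction: for i from n down to 1, find the cell of Q containing i, remove the entry at that cell from P, and reverse-bump it up through P; the value ejected from row 1 is w(i).

Step i=7: Q has 7 at row 3, column 1; remove 6 from row 3 of P and reverse-bump: 6 enters row 2 and ejects 2; 2 enters row 1 and ejects 1. So w(7) = 1. P is now [[2, 3, 4, 5], [6, 7]].
Step i=6: Q has 6 at row 1, column 4; remove that cell from P, ejecting 5. So w(6) = 5. P is now [[2, 3, 4], [6, 7]].
Step i=5: Q has 5 at row 2, column 2; remove 7 from row 2 of P and reverse-bump: 7 enters row 1 and ejects 4. So w(5) = 4. P is now [[2, 3, 7], [6]].
Step i=4: Q has 4 at row 1, column 3; remove that cell from P, ejecting 7. So w(4) = 7. P is now [[2, 3], [6]].
Step i=3: Q has 3 at row 2, column 1; remove 6 from row 2 of P and reverse-bump: 6 enters row 1 and ejects 3. So w(3) = 3. P is now [[2, 6]].
Step i=2: Q has 2 at row 1, column 2; remove that cell from P, ejecting 6. So w(2) = 6. P is now [[2]].
Step i=1: Q has 1 at row 1, column 1; remove that cell from P, ejecting 2. So w(1) = 2. P is now [].

So w = 2 6 3 7 4 5 1.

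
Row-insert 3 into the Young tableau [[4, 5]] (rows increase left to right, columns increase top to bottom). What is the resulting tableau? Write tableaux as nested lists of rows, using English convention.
[[3, 5], [4]]

In row 1, 3 replaces 4 (the leftmost entry greater than 3); 4 is bumped to row 2. 4 starts a new row 2. The new tableau is [[3, 5], [4]].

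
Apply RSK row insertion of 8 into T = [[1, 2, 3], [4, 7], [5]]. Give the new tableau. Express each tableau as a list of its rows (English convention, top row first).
[[1, 2, 3, 8], [4, 7], [5]]

8 is larger than every entry of row 1, so it is appended to row 1. The new tableau is [[1, 2, 3, 8], [4, 7], [5]].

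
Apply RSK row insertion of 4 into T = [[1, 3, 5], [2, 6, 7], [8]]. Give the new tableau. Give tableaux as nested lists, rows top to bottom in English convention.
In row 1, 4 replaces 5 (the leftmost entry greater than 4); 5 is bumped to row 2. In row 2, 5 replaces 6 (the leftmost entry greater than 5); 6 is bumped to row 3. In row 3, 6 replaces 8 (the leftmost entry greater than 6); 8 is bumped to row 4. 8 starts a new row 4. The new tableau is [[1, 3, 4], [2, 5, 7], [6], [8]].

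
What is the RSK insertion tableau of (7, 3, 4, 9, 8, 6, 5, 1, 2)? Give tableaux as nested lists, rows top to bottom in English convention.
Insert 7: appended to row 1. P = [[7]].
Insert 3: 3 bumps 7 from row 1; 7 starts row 2. P = [[3], [7]].
Insert 4: appended to row 1. P = [[3, 4], [7]].
Insert 9: appended to row 1. P = [[3, 4, 9], [7]].
Insert 8: 8 bumps 9 from row 1; 9 appends to row 2. P = [[3, 4, 8], [7, 9]].
Insert 6: 6 bumps 8 from row 1; 8 bumps 9 from row 2; 9 starts row 3. P = [[3, 4, 6], [7, 8], [9]].
Insert 5: 5 bumps 6 from row 1; 6 bumps 7 from row 2; 7 bumps 9 from row 3; 9 starts row 4. P = [[3, 4, 5], [6, 8], [7], [9]].
Insert 1: 1 bumps 3 from row 1; 3 bumps 6 from row 2; 6 bumps 7 from row 3; 7 bumps 9 from row 4; 9 starts row 5. P = [[1, 4, 5], [3, 8], [6], [7], [9]].
Insert 2: 2 bumps 4 from row 1; 4 bumps 8 from row 2; 8 appends to row 3. P = [[1, 2, 5], [3, 4], [6, 8], [7], [9]].

So P = [[1, 2, 5], [3, 4], [6, 8], [7], [9]].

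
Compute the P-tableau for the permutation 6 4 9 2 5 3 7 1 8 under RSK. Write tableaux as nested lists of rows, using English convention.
After inserting 6: P = [[6]].
After inserting 4: P = [[4], [6]].
After inserting 9: P = [[4, 9], [6]].
After inserting 2: P = [[2, 9], [4], [6]].
After inserting 5: P = [[2, 5], [4, 9], [6]].
After inserting 3: P = [[2, 3], [4, 5], [6, 9]].
After inserting 7: P = [[2, 3, 7], [4, 5], [6, 9]].
After inserting 1: P = [[1, 3, 7], [2, 5], [4, 9], [6]].
After inserting 8: P = [[1, 3, 7, 8], [2, 5], [4, 9], [6]].

So P = [[1, 3, 7, 8], [2, 5], [4, 9], [6]].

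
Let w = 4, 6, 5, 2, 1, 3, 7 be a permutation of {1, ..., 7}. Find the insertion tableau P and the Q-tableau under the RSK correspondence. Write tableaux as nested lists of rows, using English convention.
P = [[1, 3, 7], [2, 5], [4], [6]], Q = [[1, 2, 7], [3, 6], [4], [5]]

Insert each entry of the permutation into P by Schensted row insertion, recording in Q the position of each new cell.

Insert 4: appended to row 1. P = [[4]].
Insert 6: appended to row 1. P = [[4, 6]].
Insert 5: 5 bumps 6 from row 1; 6 starts row 2. P = [[4, 5], [6]].
Insert 2: 2 bumps 4 from row 1; 4 bumps 6 from row 2; 6 starts row 3. P = [[2, 5], [4], [6]].
Insert 1: 1 bumps 2 from row 1; 2 bumps 4 from row 2; 4 bumps 6 from row 3; 6 starts row 4. P = [[1, 5], [2], [4], [6]].
Insert 3: 3 bumps 5 from row 1; 5 appends to row 2. P = [[1, 3], [2, 5], [4], [6]].
Insert 7: appended to row 1. P = [[1, 3, 7], [2, 5], [4], [6]].

So P = [[1, 3, 7], [2, 5], [4], [6]], Q = [[1, 2, 7], [3, 6], [4], [5]].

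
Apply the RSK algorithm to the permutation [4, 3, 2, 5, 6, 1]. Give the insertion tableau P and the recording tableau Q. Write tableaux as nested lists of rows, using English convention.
P = [[1, 5, 6], [2], [3], [4]], Q = [[1, 4, 5], [2], [3], [6]]

Insert each entry of the permutation into P by Schensted row insertion, recording in Q the position of each new cell.

Insert 4: appended to row 1. P = [[4]].
Insert 3: 3 bumps 4 from row 1; 4 starts row 2. P = [[3], [4]].
Insert 2: 2 bumps 3 from row 1; 3 bumps 4 from row 2; 4 starts row 3. P = [[2], [3], [4]].
Insert 5: appended to row 1. P = [[2, 5], [3], [4]].
Insert 6: appended to row 1. P = [[2, 5, 6], [3], [4]].
Insert 1: 1 bumps 2 from row 1; 2 bumps 3 from row 2; 3 bumps 4 from row 3; 4 starts row 4. P = [[1, 5, 6], [2], [3], [4]].

So P = [[1, 5, 6], [2], [3], [4]], Q = [[1, 4, 5], [2], [3], [6]].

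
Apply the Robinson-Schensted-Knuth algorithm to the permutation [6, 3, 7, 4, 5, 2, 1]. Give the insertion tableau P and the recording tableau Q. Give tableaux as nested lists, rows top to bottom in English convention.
P = [[1, 4, 5], [2, 7], [3], [6]], Q = [[1, 3, 5], [2, 4], [6], [7]]

Insert each entry of the permutation into P by Schensted row insertion, recording in Q the position of each new cell.

Insert 6: appended to row 1. P = [[6]].
Insert 3: 3 bumps 6 from row 1; 6 starts row 2. P = [[3], [6]].
Insert 7: appended to row 1. P = [[3, 7], [6]].
Insert 4: 4 bumps 7 from row 1; 7 appends to row 2. P = [[3, 4], [6, 7]].
Insert 5: appended to row 1. P = [[3, 4, 5], [6, 7]].
Insert 2: 2 bumps 3 from row 1; 3 bumps 6 from row 2; 6 starts row 3. P = [[2, 4, 5], [3, 7], [6]].
Insert 1: 1 bumps 2 from row 1; 2 bumps 3 from row 2; 3 bumps 6 from row 3; 6 starts row 4. P = [[1, 4, 5], [2, 7], [3], [6]].

So P = [[1, 4, 5], [2, 7], [3], [6]], Q = [[1, 3, 5], [2, 4], [6], [7]].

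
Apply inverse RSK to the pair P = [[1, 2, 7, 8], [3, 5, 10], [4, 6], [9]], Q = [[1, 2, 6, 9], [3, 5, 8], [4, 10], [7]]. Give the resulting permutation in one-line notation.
4 9 6 3 5 10 1 7 8 2

Reverse the RSK construction: for i from n down to 1, find the cell of Q containing i, remove the entry at that cell from P, and reverse-bump it up through P; the value ejected from row 1 is w(i).

Step i=10: Q has 10 at row 3, column 2; remove 6 from row 3 of P and reverse-bump: 6 enters row 2 and ejects 5; 5 enters row 1 and ejects 2. So w(10) = 2. P is now [[1, 5, 7, 8], [3, 6, 10], [4], [9]].
Step i=9: Q has 9 at row 1, column 4; remove that cell from P, ejecting 8. So w(9) = 8. P is now [[1, 5, 7], [3, 6, 10], [4], [9]].
Step i=8: Q has 8 at row 2, column 3; remove 10 from row 2 of P and reverse-bump: 10 enters row 1 and ejects 7. So w(8) = 7. P is now [[1, 5, 10], [3, 6], [4], [9]].
Step i=7: Q has 7 at row 4, column 1; remove 9 from row 4 of P and reverse-bump: 9 enters row 3 and ejects 4; 4 enters row 2 and ejects 3; 3 enters row 1 and ejects 1. So w(7) = 1. P is now [[3, 5, 10], [4, 6], [9]].
Step i=6: Q has 6 at row 1, column 3; remove that cell from P, ejecting 10. So w(6) = 10. P is now [[3, 5], [4, 6], [9]].
Step i=5: Q has 5 at row 2, column 2; remove 6 from row 2 of P and reverse-bump: 6 enters row 1 and ejects 5. So w(5) = 5. P is now [[3, 6], [4], [9]].
Step i=4: Q has 4 at row 3, column 1; remove 9 from row 3 of P and reverse-bump: 9 enters row 2 and ejects 4; 4 enters row 1 and ejects 3. So w(4) = 3. P is now [[4, 6], [9]].
Step i=3: Q has 3 at row 2, column 1; remove 9 from row 2 of P and reverse-bump: 9 enters row 1 and ejects 6. So w(3) = 6. P is now [[4, 9]].
Step i=2: Q has 2 at row 1, column 2; remove that cell from P, ejecting 9. So w(2) = 9. P is now [[4]].
Step i=1: Q has 1 at row 1, column 1; remove that cell from P, ejecting 4. So w(1) = 4. P is now [].

So w = 4 9 6 3 5 10 1 7 8 2.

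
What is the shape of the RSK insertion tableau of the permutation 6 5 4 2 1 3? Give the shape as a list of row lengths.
[2, 1, 1, 1, 1]

Row-insert each entry into an empty tableau.

After inserting 6: P = [[6]].
After inserting 5: P = [[5], [6]].
After inserting 4: P = [[4], [5], [6]].
After inserting 2: P = [[2], [4], [5], [6]].
After inserting 1: P = [[1], [2], [4], [5], [6]].
After inserting 3: P = [[1, 3], [2], [4], [5], [6]].

The final insertion tableau P = [[1, 3], [2], [4], [5], [6]] has shape [2, 1, 1, 1, 1].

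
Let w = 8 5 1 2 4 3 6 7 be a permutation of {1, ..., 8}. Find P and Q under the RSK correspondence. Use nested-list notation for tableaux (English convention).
P = [[1, 2, 3, 6, 7], [4], [5], [8]], Q = [[1, 4, 5, 7, 8], [2], [3], [6]]

Insert each entry of the permutation into P by Schensted row insertion, recording in Q the position of each new cell.

Insert 8: appended to row 1. P = [[8]].
Insert 5: 5 bumps 8 from row 1; 8 starts row 2. P = [[5], [8]].
Insert 1: 1 bumps 5 from row 1; 5 bumps 8 from row 2; 8 starts row 3. P = [[1], [5], [8]].
Insert 2: appended to row 1. P = [[1, 2], [5], [8]].
Insert 4: appended to row 1. P = [[1, 2, 4], [5], [8]].
Insert 3: 3 bumps 4 from row 1; 4 bumps 5 from row 2; 5 bumps 8 from row 3; 8 starts row 4. P = [[1, 2, 3], [4], [5], [8]].
Insert 6: appended to row 1. P = [[1, 2, 3, 6], [4], [5], [8]].
Insert 7: appended to row 1. P = [[1, 2, 3, 6, 7], [4], [5], [8]].

So P = [[1, 2, 3, 6, 7], [4], [5], [8]], Q = [[1, 4, 5, 7, 8], [2], [3], [6]].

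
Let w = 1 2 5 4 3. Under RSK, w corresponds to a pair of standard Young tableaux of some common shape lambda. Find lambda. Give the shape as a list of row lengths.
Row-insert each entry into an empty tableau.

After inserting 1: P = [[1]].
After inserting 2: P = [[1, 2]].
After inserting 5: P = [[1, 2, 5]].
After inserting 4: P = [[1, 2, 4], [5]].
After inserting 3: P = [[1, 2, 3], [4], [5]].

The final insertion tableau P = [[1, 2, 3], [4], [5]] has shape [3, 1, 1].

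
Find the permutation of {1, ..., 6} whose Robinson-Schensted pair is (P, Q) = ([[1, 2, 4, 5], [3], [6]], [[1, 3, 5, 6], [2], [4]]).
6 1 3 2 4 5

Reverse the RSK construction: for i from n down to 1, find the cell of Q containing i, remove the entry at that cell from P, and reverse-bump it up through P; the value ejected from row 1 is w(i).

Step i=6: Q has 6 at row 1, column 4; remove that cell from P, ejecting 5. So w(6) = 5. P is now [[1, 2, 4], [3], [6]].
Step i=5: Q has 5 at row 1, column 3; remove that cell from P, ejecting 4. So w(5) = 4. P is now [[1, 2], [3], [6]].
Step i=4: Q has 4 at row 3, column 1; remove 6 from row 3 of P and reverse-bump: 6 enters row 2 and ejects 3; 3 enters row 1 and ejects 2. So w(4) = 2. P is now [[1, 3], [6]].
Step i=3: Q has 3 at row 1, column 2; remove that cell from P, ejecting 3. So w(3) = 3. P is now [[1], [6]].
Step i=2: Q has 2 at row 2, column 1; remove 6 from row 2 of P and reverse-bump: 6 enters row 1 and ejects 1. So w(2) = 1. P is now [[6]].
Step i=1: Q has 1 at row 1, column 1; remove that cell from P, ejecting 6. So w(1) = 6. P is now [].

So w = 6 1 3 2 4 5.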